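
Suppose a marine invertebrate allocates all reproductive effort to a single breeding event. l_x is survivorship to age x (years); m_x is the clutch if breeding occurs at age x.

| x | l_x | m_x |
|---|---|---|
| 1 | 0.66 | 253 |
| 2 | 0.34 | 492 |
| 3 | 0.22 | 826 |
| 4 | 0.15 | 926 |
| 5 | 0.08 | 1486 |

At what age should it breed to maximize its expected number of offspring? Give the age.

Expected offspring if breeding at age x = l_x × m_x:
  age 1: 0.66 × 253 = 166.980
  age 2: 0.34 × 492 = 167.280
  age 3: 0.22 × 826 = 181.720
  age 4: 0.15 × 926 = 138.900
  age 5: 0.08 × 1486 = 118.880
Maximum at age 3 (181.720).

3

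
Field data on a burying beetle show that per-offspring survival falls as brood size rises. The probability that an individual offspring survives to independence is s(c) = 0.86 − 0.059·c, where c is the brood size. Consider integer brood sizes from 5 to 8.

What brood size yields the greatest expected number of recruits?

Expected recruits = c × s(c):
  c=5: 5 × 0.565 = 2.825
  c=6: 6 × 0.506 = 3.036
  c=7: 7 × 0.447 = 3.129
  c=8: 8 × 0.388 = 3.104
Maximum at c = 7 (3.129 recruits).

7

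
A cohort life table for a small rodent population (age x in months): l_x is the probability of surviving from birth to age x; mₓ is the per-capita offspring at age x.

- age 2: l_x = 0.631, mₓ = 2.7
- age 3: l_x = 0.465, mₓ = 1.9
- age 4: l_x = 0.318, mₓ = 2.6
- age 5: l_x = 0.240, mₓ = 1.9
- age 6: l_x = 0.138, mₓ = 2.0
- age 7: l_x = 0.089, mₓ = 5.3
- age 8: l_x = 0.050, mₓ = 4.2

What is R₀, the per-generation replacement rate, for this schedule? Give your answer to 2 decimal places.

4.83

R₀ = Σ l_x mₓ:
  age 2: 0.631 × 2.7 = 1.7037
  age 3: 0.465 × 1.9 = 0.8835
  age 4: 0.318 × 2.6 = 0.8268
  age 5: 0.240 × 1.9 = 0.4560
  age 6: 0.138 × 2.0 = 0.2760
  age 7: 0.089 × 5.3 = 0.4717
  age 8: 0.050 × 4.2 = 0.2100
R₀ = 1.7037 + 0.8835 + 0.8268 + 0.4560 + 0.2760 + 0.4717 + 0.2100 = 4.8277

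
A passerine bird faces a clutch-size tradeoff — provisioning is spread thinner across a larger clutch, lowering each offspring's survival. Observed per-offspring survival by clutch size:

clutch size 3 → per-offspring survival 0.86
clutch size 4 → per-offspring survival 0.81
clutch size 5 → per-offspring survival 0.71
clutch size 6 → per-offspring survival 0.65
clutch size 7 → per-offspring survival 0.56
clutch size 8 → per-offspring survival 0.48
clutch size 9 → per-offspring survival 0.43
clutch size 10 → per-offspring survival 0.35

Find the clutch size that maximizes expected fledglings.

7

Expected fledglings = c × s(c):
  c=3: 3 × 0.86 = 2.580
  c=4: 4 × 0.81 = 3.240
  c=5: 5 × 0.71 = 3.550
  c=6: 6 × 0.65 = 3.900
  c=7: 7 × 0.56 = 3.920
  c=8: 8 × 0.48 = 3.840
  c=9: 9 × 0.43 = 3.870
  c=10: 10 × 0.35 = 3.500
Maximum at c = 7 (3.920 fledglings).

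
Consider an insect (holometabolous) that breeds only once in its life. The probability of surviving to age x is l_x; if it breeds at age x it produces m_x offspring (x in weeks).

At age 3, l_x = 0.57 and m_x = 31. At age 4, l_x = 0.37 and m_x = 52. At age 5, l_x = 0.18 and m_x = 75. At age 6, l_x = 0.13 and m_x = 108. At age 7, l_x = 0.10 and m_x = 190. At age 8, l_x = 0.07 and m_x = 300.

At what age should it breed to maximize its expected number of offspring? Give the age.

8

Expected offspring if breeding at age x = l_x × m_x:
  age 3: 0.57 × 31 = 17.670
  age 4: 0.37 × 52 = 19.240
  age 5: 0.18 × 75 = 13.500
  age 6: 0.13 × 108 = 14.040
  age 7: 0.10 × 190 = 19.000
  age 8: 0.07 × 300 = 21.000
Maximum at age 8 (21.000).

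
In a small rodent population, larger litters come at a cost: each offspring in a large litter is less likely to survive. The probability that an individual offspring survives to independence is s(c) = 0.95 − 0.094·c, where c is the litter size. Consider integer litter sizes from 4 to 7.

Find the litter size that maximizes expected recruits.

5

Expected recruits = c × s(c):
  c=4: 4 × 0.574 = 2.296
  c=5: 5 × 0.480 = 2.400
  c=6: 6 × 0.386 = 2.316
  c=7: 7 × 0.292 = 2.044
Maximum at c = 5 (2.400 recruits).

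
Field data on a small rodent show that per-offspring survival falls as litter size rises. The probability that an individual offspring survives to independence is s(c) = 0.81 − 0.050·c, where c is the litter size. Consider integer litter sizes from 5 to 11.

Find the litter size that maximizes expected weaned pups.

Expected weaned pups = c × s(c):
  c=5: 5 × 0.560 = 2.800
  c=6: 6 × 0.510 = 3.060
  c=7: 7 × 0.460 = 3.220
  c=8: 8 × 0.410 = 3.280
  c=9: 9 × 0.360 = 3.240
  c=10: 10 × 0.310 = 3.100
  c=11: 11 × 0.260 = 2.860
Maximum at c = 8 (3.280 weaned pups).

8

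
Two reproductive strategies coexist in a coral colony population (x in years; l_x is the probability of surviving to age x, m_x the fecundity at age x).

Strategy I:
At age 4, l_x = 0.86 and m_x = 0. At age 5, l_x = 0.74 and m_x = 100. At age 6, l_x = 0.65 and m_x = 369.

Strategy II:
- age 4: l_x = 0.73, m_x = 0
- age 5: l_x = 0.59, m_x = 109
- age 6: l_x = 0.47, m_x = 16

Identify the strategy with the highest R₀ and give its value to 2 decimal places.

313.85

Strategy I: R₀ = 0.86×0 + 0.74×100 + 0.65×369 = 313.8500
Strategy II: R₀ = 0.73×0 + 0.59×109 + 0.47×16 = 71.8300
Highest R₀: strategy I with 313.8500.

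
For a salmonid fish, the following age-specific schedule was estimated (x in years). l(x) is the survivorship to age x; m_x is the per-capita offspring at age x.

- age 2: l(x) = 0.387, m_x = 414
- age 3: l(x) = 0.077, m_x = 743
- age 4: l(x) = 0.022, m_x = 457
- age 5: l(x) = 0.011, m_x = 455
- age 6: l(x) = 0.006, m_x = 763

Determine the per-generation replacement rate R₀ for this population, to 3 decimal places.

237.066

R₀ = Σ l(x) m_x:
  age 2: 0.387 × 414 = 160.2180
  age 3: 0.077 × 743 = 57.2110
  age 4: 0.022 × 457 = 10.0540
  age 5: 0.011 × 455 = 5.0050
  age 6: 0.006 × 763 = 4.5780
R₀ = 160.2180 + 57.2110 + 10.0540 + 5.0050 + 4.5780 = 237.0660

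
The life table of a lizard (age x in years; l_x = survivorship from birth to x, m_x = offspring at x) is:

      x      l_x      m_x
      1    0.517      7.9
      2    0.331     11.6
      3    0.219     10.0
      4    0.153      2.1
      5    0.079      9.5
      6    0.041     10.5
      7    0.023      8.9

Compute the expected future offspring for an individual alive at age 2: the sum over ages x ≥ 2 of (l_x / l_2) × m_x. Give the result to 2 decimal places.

23.37

l_2 = 0.331. Conditional survival from age 2 to x is l_x / l_2.
  x=2: (0.331/0.331) × 11.6 = 11.6000
  x=3: (0.219/0.331) × 10.0 = 6.6163
  x=4: (0.153/0.331) × 2.1 = 0.9707
  x=5: (0.079/0.331) × 9.5 = 2.2674
  x=6: (0.041/0.331) × 10.5 = 1.3006
  x=7: (0.023/0.331) × 8.9 = 0.6184
Sum = 11.6000 + 6.6163 + 0.9707 + 2.2674 + 1.3006 + 0.6184 = 23.3734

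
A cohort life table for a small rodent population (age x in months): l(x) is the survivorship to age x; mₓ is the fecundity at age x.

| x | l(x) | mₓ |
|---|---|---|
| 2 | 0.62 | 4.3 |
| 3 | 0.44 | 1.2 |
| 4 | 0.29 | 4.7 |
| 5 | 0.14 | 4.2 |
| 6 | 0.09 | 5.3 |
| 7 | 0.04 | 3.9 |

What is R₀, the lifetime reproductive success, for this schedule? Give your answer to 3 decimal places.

R₀ = Σ l(x) mₓ:
  age 2: 0.62 × 4.3 = 2.6660
  age 3: 0.44 × 1.2 = 0.5280
  age 4: 0.29 × 4.7 = 1.3630
  age 5: 0.14 × 4.2 = 0.5880
  age 6: 0.09 × 5.3 = 0.4770
  age 7: 0.04 × 3.9 = 0.1560
R₀ = 2.6660 + 0.5280 + 1.3630 + 0.5880 + 0.4770 + 0.1560 = 5.7780

5.778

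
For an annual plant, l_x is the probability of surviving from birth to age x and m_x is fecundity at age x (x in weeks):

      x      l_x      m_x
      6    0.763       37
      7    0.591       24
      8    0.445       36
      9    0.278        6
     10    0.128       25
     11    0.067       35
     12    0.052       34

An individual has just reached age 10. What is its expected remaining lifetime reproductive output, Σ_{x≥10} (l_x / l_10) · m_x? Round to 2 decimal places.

l_10 = 0.128. Conditional survival from age 10 to x is l_x / l_10.
  x=10: (0.128/0.128) × 25 = 25.0000
  x=11: (0.067/0.128) × 35 = 18.3203
  x=12: (0.052/0.128) × 34 = 13.8125
Sum = 25.0000 + 18.3203 + 13.8125 = 57.1328

57.13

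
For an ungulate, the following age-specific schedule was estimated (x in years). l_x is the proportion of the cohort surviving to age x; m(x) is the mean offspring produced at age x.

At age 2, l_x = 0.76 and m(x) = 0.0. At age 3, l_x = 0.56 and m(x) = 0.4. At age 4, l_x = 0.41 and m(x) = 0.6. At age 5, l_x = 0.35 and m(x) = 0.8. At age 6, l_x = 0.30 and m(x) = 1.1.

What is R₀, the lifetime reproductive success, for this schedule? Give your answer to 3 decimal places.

R₀ = Σ l_x m(x):
  age 2: 0.76 × 0.0 = 0.0000
  age 3: 0.56 × 0.4 = 0.2240
  age 4: 0.41 × 0.6 = 0.2460
  age 5: 0.35 × 0.8 = 0.2800
  age 6: 0.30 × 1.1 = 0.3300
R₀ = 0.0000 + 0.2240 + 0.2460 + 0.2800 + 0.3300 = 1.0800

1.080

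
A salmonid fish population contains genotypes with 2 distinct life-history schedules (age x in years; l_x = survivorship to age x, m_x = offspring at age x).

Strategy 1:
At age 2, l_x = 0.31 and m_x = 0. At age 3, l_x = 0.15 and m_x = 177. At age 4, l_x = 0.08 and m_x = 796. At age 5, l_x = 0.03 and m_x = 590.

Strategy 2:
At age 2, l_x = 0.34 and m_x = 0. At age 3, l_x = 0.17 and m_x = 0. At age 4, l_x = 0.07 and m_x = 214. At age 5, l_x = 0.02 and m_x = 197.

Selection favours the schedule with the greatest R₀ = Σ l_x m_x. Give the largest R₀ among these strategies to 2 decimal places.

Strategy 1: R₀ = 0.31×0 + 0.15×177 + 0.08×796 + 0.03×590 = 107.9300
Strategy 2: R₀ = 0.34×0 + 0.17×0 + 0.07×214 + 0.02×197 = 18.9200
Highest R₀: strategy 1 with 107.9300.

107.93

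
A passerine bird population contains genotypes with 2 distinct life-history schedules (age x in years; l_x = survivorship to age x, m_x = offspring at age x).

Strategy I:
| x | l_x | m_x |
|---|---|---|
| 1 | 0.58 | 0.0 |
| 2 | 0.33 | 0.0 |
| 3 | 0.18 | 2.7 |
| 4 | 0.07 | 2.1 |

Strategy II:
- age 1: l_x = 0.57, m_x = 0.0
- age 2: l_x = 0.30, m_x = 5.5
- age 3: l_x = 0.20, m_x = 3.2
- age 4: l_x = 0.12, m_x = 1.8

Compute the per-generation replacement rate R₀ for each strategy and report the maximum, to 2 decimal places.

Strategy I: R₀ = 0.58×0.0 + 0.33×0.0 + 0.18×2.7 + 0.07×2.1 = 0.6330
Strategy II: R₀ = 0.57×0.0 + 0.30×5.5 + 0.20×3.2 + 0.12×1.8 = 2.5060
Highest R₀: strategy II with 2.5060.

2.51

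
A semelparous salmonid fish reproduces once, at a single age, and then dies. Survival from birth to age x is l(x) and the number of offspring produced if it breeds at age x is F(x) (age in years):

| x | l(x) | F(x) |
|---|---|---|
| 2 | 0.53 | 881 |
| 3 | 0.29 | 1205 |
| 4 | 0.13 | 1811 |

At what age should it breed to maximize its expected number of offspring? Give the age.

Expected offspring if breeding at age x = l(x) × F(x):
  age 2: 0.53 × 881 = 466.930
  age 3: 0.29 × 1205 = 349.450
  age 4: 0.13 × 1811 = 235.430
Maximum at age 2 (466.930).

2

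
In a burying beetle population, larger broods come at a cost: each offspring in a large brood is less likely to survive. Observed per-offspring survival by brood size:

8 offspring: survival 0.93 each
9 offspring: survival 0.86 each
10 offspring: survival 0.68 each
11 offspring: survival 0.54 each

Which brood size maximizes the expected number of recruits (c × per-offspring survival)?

Expected recruits = c × s(c):
  c=8: 8 × 0.93 = 7.440
  c=9: 9 × 0.86 = 7.740
  c=10: 10 × 0.68 = 6.800
  c=11: 11 × 0.54 = 5.940
Maximum at c = 9 (7.740 recruits).

9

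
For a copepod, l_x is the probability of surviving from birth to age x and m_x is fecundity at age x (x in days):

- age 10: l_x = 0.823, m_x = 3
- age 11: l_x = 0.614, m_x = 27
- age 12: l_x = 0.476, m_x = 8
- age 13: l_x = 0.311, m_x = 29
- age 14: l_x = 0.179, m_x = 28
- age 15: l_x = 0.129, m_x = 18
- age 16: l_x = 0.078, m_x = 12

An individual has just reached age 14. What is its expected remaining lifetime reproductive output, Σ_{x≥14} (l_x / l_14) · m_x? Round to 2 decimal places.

46.20

l_14 = 0.179. Conditional survival from age 14 to x is l_x / l_14.
  x=14: (0.179/0.179) × 28 = 28.0000
  x=15: (0.129/0.179) × 18 = 12.9721
  x=16: (0.078/0.179) × 12 = 5.2291
Sum = 28.0000 + 12.9721 + 5.2291 = 46.2011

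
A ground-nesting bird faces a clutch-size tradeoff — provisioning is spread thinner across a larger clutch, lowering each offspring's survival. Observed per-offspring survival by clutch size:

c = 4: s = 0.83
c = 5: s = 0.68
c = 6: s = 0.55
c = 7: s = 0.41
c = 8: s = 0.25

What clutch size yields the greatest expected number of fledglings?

5

Expected fledglings = c × s(c):
  c=4: 4 × 0.83 = 3.320
  c=5: 5 × 0.68 = 3.400
  c=6: 6 × 0.55 = 3.300
  c=7: 7 × 0.41 = 2.870
  c=8: 8 × 0.25 = 2.000
Maximum at c = 5 (3.400 fledglings).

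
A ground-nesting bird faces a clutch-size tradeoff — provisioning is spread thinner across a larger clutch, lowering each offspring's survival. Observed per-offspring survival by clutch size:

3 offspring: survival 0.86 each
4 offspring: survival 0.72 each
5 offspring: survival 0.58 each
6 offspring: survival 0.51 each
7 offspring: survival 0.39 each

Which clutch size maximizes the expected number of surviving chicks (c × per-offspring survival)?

Expected surviving chicks = c × s(c):
  c=3: 3 × 0.86 = 2.580
  c=4: 4 × 0.72 = 2.880
  c=5: 5 × 0.58 = 2.900
  c=6: 6 × 0.51 = 3.060
  c=7: 7 × 0.39 = 2.730
Maximum at c = 6 (3.060 surviving chicks).

6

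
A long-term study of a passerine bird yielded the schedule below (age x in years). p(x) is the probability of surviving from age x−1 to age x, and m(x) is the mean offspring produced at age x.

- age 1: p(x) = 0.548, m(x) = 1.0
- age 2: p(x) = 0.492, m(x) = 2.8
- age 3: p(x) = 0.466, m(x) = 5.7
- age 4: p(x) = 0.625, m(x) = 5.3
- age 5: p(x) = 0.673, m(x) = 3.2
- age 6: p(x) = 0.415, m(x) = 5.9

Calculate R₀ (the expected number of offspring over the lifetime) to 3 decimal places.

2.734

Survivorship from birth: l_x = p_1·p_2·…·p_x.
  l_1 = 0.54800
  l_2 = 0.26962
  l_3 = 0.12564
  l_4 = 0.07853
  l_5 = 0.05285
  l_6 = 0.02193
R₀ = Σ l_x m(x):
  age 1: 0.54800 × 1.0 = 0.5480
  age 2: 0.26962 × 2.8 = 0.7549
  age 3: 0.12564 × 5.7 = 0.7161
  age 4: 0.07853 × 5.3 = 0.4162
  age 5: 0.05285 × 3.2 = 0.1691
  age 6: 0.02193 × 5.9 = 0.1294
R₀ = 0.5480 + 0.7549 + 0.7161 + 0.4162 + 0.1691 + 0.1294 = 2.7338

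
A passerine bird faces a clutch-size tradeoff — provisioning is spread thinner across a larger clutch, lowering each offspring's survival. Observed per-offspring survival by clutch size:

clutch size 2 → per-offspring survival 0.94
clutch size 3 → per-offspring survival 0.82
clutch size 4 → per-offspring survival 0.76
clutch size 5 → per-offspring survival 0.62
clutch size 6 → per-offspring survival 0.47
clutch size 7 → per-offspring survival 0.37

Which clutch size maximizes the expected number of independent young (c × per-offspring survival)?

Expected independent young = c × s(c):
  c=2: 2 × 0.94 = 1.880
  c=3: 3 × 0.82 = 2.460
  c=4: 4 × 0.76 = 3.040
  c=5: 5 × 0.62 = 3.100
  c=6: 6 × 0.47 = 2.820
  c=7: 7 × 0.37 = 2.590
Maximum at c = 5 (3.100 independent young).

5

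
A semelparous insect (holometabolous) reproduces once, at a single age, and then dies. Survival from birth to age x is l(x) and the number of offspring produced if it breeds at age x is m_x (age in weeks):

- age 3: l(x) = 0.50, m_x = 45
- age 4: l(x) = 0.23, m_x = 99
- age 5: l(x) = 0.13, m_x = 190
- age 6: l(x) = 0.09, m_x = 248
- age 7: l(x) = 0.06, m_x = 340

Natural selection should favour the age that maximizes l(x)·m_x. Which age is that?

5

Expected offspring if breeding at age x = l(x) × m_x:
  age 3: 0.50 × 45 = 22.500
  age 4: 0.23 × 99 = 22.770
  age 5: 0.13 × 190 = 24.700
  age 6: 0.09 × 248 = 22.320
  age 7: 0.06 × 340 = 20.400
Maximum at age 5 (24.700).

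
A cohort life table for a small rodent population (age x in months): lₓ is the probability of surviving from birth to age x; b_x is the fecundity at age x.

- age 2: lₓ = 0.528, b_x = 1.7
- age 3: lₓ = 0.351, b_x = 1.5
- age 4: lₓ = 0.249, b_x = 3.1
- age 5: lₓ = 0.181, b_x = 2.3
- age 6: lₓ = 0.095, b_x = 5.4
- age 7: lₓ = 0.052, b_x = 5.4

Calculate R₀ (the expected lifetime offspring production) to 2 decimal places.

R₀ = Σ lₓ b_x:
  age 2: 0.528 × 1.7 = 0.8976
  age 3: 0.351 × 1.5 = 0.5265
  age 4: 0.249 × 3.1 = 0.7719
  age 5: 0.181 × 2.3 = 0.4163
  age 6: 0.095 × 5.4 = 0.5130
  age 7: 0.052 × 5.4 = 0.2808
R₀ = 0.8976 + 0.5265 + 0.7719 + 0.4163 + 0.5130 + 0.2808 = 3.4061

3.41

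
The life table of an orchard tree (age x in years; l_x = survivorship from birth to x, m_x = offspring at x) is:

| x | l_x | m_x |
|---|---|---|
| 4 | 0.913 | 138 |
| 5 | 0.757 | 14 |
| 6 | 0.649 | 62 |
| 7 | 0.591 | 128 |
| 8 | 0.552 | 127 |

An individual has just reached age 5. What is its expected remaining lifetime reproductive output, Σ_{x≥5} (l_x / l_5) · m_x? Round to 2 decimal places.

l_5 = 0.757. Conditional survival from age 5 to x is l_x / l_5.
  x=5: (0.757/0.757) × 14 = 14.0000
  x=6: (0.649/0.757) × 62 = 53.1546
  x=7: (0.591/0.757) × 128 = 99.9313
  x=8: (0.552/0.757) × 127 = 92.6077
Sum = 14.0000 + 53.1546 + 99.9313 + 92.6077 = 259.6935

259.69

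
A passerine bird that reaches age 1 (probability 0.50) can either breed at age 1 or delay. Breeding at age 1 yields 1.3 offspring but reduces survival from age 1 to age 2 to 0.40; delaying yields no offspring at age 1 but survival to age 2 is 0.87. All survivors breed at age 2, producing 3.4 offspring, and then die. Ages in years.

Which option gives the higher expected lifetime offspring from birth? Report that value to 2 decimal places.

1.48

breed at age 1: R₀ = 0.50 × (1.3 + 0.40 × 3.4) = 0.50 × 2.6600 = 1.3300
delay to age 2: R₀ = 0.50 × (0.87 × 3.4) = 0.50 × 2.9580 = 1.4790
Higher: delay to age 2 (1.4790).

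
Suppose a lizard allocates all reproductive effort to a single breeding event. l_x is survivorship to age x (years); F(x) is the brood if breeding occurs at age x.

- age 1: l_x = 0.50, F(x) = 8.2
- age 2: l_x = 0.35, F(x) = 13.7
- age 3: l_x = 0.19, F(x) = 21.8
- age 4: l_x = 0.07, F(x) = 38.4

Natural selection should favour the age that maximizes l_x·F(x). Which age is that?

Expected offspring if breeding at age x = l_x × F(x):
  age 1: 0.50 × 8.2 = 4.100
  age 2: 0.35 × 13.7 = 4.795
  age 3: 0.19 × 21.8 = 4.142
  age 4: 0.07 × 38.4 = 2.688
Maximum at age 2 (4.795).

2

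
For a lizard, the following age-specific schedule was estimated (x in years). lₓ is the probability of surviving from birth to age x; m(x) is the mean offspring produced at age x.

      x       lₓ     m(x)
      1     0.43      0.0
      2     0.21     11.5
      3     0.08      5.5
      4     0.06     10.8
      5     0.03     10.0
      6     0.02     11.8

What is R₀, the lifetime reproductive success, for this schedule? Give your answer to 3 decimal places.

4.039

R₀ = Σ lₓ m(x):
  age 1: 0.43 × 0.0 = 0.0000
  age 2: 0.21 × 11.5 = 2.4150
  age 3: 0.08 × 5.5 = 0.4400
  age 4: 0.06 × 10.8 = 0.6480
  age 5: 0.03 × 10.0 = 0.3000
  age 6: 0.02 × 11.8 = 0.2360
R₀ = 0.0000 + 2.4150 + 0.4400 + 0.6480 + 0.3000 + 0.2360 = 4.0390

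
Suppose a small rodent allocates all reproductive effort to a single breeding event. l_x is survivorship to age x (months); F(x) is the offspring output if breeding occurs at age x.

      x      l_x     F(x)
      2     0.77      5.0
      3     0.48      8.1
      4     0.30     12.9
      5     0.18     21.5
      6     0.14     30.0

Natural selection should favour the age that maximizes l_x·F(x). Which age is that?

Expected offspring if breeding at age x = l_x × F(x):
  age 2: 0.77 × 5.0 = 3.850
  age 3: 0.48 × 8.1 = 3.888
  age 4: 0.30 × 12.9 = 3.870
  age 5: 0.18 × 21.5 = 3.870
  age 6: 0.14 × 30.0 = 4.200
Maximum at age 6 (4.200).

6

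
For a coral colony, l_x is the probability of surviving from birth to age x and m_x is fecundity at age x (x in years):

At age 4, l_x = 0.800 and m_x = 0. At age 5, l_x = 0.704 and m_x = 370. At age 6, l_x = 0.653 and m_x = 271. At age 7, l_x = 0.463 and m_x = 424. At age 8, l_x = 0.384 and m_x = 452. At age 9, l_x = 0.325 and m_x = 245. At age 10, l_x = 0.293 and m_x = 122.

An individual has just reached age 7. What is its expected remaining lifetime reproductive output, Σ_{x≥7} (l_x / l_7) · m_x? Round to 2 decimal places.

l_7 = 0.463. Conditional survival from age 7 to x is l_x / l_7.
  x=7: (0.463/0.463) × 424 = 424.0000
  x=8: (0.384/0.463) × 452 = 374.8769
  x=9: (0.325/0.463) × 245 = 171.9762
  x=10: (0.293/0.463) × 122 = 77.2052
Sum = 424.0000 + 374.8769 + 171.9762 + 77.2052 = 1048.0583

1048.06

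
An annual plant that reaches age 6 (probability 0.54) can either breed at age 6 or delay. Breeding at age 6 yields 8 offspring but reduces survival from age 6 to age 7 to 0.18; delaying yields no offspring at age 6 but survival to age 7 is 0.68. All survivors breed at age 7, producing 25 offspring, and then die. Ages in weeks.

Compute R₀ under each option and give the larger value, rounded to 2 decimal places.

breed at age 6: R₀ = 0.54 × (8 + 0.18 × 25) = 0.54 × 12.5000 = 6.7500
delay to age 7: R₀ = 0.54 × (0.68 × 25) = 0.54 × 17.0000 = 9.1800
Higher: delay to age 7 (9.1800).

9.18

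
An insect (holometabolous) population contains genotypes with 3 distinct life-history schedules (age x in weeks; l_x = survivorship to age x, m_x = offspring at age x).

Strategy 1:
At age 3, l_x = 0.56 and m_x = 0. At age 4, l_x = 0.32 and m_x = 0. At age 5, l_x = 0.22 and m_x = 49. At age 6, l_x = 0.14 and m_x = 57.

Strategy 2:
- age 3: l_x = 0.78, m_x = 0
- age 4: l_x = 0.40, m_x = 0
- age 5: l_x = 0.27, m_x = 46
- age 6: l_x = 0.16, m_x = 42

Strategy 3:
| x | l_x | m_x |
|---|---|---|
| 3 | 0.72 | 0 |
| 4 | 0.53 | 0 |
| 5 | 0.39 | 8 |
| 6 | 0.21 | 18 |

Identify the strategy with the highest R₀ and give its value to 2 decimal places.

Strategy 1: R₀ = 0.56×0 + 0.32×0 + 0.22×49 + 0.14×57 = 18.7600
Strategy 2: R₀ = 0.78×0 + 0.40×0 + 0.27×46 + 0.16×42 = 19.1400
Strategy 3: R₀ = 0.72×0 + 0.53×0 + 0.39×8 + 0.21×18 = 6.9000
Highest R₀: strategy 2 with 19.1400.

19.14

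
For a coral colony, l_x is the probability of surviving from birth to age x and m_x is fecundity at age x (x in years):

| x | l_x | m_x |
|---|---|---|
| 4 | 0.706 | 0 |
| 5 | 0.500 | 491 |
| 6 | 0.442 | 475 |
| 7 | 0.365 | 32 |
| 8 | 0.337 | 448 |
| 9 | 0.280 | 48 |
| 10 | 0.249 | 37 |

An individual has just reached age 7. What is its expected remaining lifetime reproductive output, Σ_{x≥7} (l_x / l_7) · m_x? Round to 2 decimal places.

507.70

l_7 = 0.365. Conditional survival from age 7 to x is l_x / l_7.
  x=7: (0.365/0.365) × 32 = 32.0000
  x=8: (0.337/0.365) × 448 = 413.6329
  x=9: (0.280/0.365) × 48 = 36.8219
  x=10: (0.249/0.365) × 37 = 25.2411
Sum = 32.0000 + 413.6329 + 36.8219 + 25.2411 = 507.6959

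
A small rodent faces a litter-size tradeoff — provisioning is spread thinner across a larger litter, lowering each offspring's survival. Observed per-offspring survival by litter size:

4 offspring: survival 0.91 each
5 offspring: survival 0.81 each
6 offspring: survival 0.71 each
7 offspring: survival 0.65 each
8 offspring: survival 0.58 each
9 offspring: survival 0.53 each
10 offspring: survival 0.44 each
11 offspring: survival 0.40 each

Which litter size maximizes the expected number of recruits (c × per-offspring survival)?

9

Expected recruits = c × s(c):
  c=4: 4 × 0.91 = 3.640
  c=5: 5 × 0.81 = 4.050
  c=6: 6 × 0.71 = 4.260
  c=7: 7 × 0.65 = 4.550
  c=8: 8 × 0.58 = 4.640
  c=9: 9 × 0.53 = 4.770
  c=10: 10 × 0.44 = 4.400
  c=11: 11 × 0.40 = 4.400
Maximum at c = 9 (4.770 recruits).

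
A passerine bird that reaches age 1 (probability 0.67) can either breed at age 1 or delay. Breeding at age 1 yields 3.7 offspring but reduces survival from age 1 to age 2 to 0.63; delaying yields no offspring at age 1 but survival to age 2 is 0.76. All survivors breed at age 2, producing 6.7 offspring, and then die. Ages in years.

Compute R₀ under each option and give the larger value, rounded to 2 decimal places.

breed at age 1: R₀ = 0.67 × (3.7 + 0.63 × 6.7) = 0.67 × 7.9210 = 5.3071
delay to age 2: R₀ = 0.67 × (0.76 × 6.7) = 0.67 × 5.0920 = 3.4116
Higher: breed at age 1 (5.3071).

5.31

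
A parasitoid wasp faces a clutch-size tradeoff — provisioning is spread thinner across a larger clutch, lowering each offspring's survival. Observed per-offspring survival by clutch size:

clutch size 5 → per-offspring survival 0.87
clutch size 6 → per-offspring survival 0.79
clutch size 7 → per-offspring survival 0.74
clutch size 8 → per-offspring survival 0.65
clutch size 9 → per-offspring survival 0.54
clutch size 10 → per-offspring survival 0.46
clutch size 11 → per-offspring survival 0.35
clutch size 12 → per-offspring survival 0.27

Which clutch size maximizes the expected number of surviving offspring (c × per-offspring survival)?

8

Expected surviving offspring = c × s(c):
  c=5: 5 × 0.87 = 4.350
  c=6: 6 × 0.79 = 4.740
  c=7: 7 × 0.74 = 5.180
  c=8: 8 × 0.65 = 5.200
  c=9: 9 × 0.54 = 4.860
  c=10: 10 × 0.46 = 4.600
  c=11: 11 × 0.35 = 3.850
  c=12: 12 × 0.27 = 3.240
Maximum at c = 8 (5.200 surviving offspring).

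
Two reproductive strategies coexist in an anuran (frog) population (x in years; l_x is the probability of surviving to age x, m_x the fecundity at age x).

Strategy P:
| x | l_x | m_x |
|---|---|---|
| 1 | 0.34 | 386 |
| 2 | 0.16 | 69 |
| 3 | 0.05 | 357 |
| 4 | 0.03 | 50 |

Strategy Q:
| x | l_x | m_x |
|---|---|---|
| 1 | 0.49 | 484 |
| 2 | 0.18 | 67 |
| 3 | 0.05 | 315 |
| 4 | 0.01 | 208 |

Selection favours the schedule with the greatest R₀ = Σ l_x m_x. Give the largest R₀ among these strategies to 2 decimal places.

Strategy P: R₀ = 0.34×386 + 0.16×69 + 0.05×357 + 0.03×50 = 161.6300
Strategy Q: R₀ = 0.49×484 + 0.18×67 + 0.05×315 + 0.01×208 = 267.0500
Highest R₀: strategy Q with 267.0500.

267.05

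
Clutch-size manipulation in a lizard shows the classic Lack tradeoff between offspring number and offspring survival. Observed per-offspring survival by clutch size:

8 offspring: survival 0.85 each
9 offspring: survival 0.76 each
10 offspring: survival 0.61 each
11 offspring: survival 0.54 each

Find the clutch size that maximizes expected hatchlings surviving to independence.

Expected hatchlings surviving to independence = c × s(c):
  c=8: 8 × 0.85 = 6.800
  c=9: 9 × 0.76 = 6.840
  c=10: 10 × 0.61 = 6.100
  c=11: 11 × 0.54 = 5.940
Maximum at c = 9 (6.840 hatchlings surviving to independence).

9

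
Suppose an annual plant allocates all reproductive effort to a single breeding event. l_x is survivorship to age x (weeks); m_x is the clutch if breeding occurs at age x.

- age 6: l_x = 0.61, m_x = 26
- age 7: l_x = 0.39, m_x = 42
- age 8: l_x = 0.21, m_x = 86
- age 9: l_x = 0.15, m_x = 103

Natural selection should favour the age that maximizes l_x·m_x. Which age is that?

Expected offspring if breeding at age x = l_x × m_x:
  age 6: 0.61 × 26 = 15.860
  age 7: 0.39 × 42 = 16.380
  age 8: 0.21 × 86 = 18.060
  age 9: 0.15 × 103 = 15.450
Maximum at age 8 (18.060).

8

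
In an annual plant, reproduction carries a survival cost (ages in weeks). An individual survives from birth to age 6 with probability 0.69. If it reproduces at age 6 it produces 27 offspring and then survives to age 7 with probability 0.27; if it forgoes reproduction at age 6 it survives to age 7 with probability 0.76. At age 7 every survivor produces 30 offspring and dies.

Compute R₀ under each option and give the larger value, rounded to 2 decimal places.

24.22

breed at age 6: R₀ = 0.69 × (27 + 0.27 × 30) = 0.69 × 35.1000 = 24.2190
delay to age 7: R₀ = 0.69 × (0.76 × 30) = 0.69 × 22.8000 = 15.7320
Higher: breed at age 6 (24.2190).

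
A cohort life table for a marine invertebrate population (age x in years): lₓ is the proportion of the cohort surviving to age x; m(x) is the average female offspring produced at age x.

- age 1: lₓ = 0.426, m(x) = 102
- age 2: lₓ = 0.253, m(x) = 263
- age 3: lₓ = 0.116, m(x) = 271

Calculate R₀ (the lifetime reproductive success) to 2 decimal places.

R₀ = Σ lₓ m(x):
  age 1: 0.426 × 102 = 43.4520
  age 2: 0.253 × 263 = 66.5390
  age 3: 0.116 × 271 = 31.4360
R₀ = 43.4520 + 66.5390 + 31.4360 = 141.4270

141.43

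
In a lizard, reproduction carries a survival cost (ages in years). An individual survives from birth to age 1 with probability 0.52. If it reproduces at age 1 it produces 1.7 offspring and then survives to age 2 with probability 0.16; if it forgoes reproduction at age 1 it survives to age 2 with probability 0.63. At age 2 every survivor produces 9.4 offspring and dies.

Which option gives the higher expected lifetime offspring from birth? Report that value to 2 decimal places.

breed at age 1: R₀ = 0.52 × (1.7 + 0.16 × 9.4) = 0.52 × 3.2040 = 1.6661
delay to age 2: R₀ = 0.52 × (0.63 × 9.4) = 0.52 × 5.9220 = 3.0794
Higher: delay to age 2 (3.0794).

3.08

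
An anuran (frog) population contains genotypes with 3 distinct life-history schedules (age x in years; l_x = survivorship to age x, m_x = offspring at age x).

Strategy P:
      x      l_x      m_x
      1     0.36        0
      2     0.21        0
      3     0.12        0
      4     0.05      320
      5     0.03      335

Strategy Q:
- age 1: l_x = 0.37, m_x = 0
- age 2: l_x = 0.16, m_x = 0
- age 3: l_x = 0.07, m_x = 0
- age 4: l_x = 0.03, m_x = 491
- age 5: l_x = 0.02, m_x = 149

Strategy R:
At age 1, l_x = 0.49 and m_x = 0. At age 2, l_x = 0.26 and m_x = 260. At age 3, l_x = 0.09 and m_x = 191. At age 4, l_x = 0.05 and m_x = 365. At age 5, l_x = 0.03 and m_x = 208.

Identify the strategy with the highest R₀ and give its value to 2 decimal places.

Strategy P: R₀ = 0.36×0 + 0.21×0 + 0.12×0 + 0.05×320 + 0.03×335 = 26.0500
Strategy Q: R₀ = 0.37×0 + 0.16×0 + 0.07×0 + 0.03×491 + 0.02×149 = 17.7100
Strategy R: R₀ = 0.49×0 + 0.26×260 + 0.09×191 + 0.05×365 + 0.03×208 = 109.2800
Highest R₀: strategy R with 109.2800.

109.28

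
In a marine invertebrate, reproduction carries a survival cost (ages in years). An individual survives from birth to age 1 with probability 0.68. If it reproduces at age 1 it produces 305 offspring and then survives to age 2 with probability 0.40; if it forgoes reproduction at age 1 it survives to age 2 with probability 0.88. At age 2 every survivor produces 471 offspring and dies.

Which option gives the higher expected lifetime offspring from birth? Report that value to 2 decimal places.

335.51

breed at age 1: R₀ = 0.68 × (305 + 0.40 × 471) = 0.68 × 493.4000 = 335.5120
delay to age 2: R₀ = 0.68 × (0.88 × 471) = 0.68 × 414.4800 = 281.8464
Higher: breed at age 1 (335.5120).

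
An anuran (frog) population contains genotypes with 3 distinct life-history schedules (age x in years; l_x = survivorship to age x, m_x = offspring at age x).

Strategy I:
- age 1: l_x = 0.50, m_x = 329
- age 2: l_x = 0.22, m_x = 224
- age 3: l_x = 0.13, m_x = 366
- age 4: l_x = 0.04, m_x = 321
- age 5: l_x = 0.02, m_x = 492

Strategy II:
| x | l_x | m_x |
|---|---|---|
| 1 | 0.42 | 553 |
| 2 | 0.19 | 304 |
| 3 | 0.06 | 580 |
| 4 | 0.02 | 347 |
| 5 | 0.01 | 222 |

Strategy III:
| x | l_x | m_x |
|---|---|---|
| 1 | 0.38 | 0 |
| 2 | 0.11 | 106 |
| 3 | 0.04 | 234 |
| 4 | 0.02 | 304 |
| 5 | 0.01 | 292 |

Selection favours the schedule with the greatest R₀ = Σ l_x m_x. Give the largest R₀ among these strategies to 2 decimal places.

Strategy I: R₀ = 0.50×329 + 0.22×224 + 0.13×366 + 0.04×321 + 0.02×492 = 284.0400
Strategy II: R₀ = 0.42×553 + 0.19×304 + 0.06×580 + 0.02×347 + 0.01×222 = 333.9800
Strategy III: R₀ = 0.38×0 + 0.11×106 + 0.04×234 + 0.02×304 + 0.01×292 = 30.0200
Highest R₀: strategy II with 333.9800.

333.98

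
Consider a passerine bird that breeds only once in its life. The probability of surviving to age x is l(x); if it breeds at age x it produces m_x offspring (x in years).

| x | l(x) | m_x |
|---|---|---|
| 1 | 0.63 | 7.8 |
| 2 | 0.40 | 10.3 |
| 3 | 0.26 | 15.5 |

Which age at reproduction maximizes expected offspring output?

1

Expected offspring if breeding at age x = l(x) × m_x:
  age 1: 0.63 × 7.8 = 4.914
  age 2: 0.40 × 10.3 = 4.120
  age 3: 0.26 × 15.5 = 4.030
Maximum at age 1 (4.914).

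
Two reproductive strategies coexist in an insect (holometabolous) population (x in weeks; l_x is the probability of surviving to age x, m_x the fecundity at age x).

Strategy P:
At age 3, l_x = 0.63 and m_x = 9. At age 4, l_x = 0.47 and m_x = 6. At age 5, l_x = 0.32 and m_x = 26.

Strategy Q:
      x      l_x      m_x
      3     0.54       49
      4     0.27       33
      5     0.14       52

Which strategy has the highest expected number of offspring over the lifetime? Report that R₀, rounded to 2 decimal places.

Strategy P: R₀ = 0.63×9 + 0.47×6 + 0.32×26 = 16.8100
Strategy Q: R₀ = 0.54×49 + 0.27×33 + 0.14×52 = 42.6500
Highest R₀: strategy Q with 42.6500.

42.65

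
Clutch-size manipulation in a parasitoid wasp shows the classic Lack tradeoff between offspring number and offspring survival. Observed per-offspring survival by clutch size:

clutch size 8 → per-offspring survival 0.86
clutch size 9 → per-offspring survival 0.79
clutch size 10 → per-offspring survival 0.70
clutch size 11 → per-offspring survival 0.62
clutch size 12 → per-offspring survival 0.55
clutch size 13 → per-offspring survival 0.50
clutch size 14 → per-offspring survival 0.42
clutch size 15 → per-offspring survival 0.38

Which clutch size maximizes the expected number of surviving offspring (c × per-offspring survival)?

9

Expected surviving offspring = c × s(c):
  c=8: 8 × 0.86 = 6.880
  c=9: 9 × 0.79 = 7.110
  c=10: 10 × 0.70 = 7.000
  c=11: 11 × 0.62 = 6.820
  c=12: 12 × 0.55 = 6.600
  c=13: 13 × 0.50 = 6.500
  c=14: 14 × 0.42 = 5.880
  c=15: 15 × 0.38 = 5.700
Maximum at c = 9 (7.110 surviving offspring).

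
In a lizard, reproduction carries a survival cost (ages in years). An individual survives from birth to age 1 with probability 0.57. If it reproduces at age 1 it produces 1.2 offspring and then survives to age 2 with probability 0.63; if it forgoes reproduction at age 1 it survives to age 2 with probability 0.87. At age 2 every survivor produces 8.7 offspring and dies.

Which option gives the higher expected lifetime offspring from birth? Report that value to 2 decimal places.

4.31

breed at age 1: R₀ = 0.57 × (1.2 + 0.63 × 8.7) = 0.57 × 6.6810 = 3.8082
delay to age 2: R₀ = 0.57 × (0.87 × 8.7) = 0.57 × 7.5690 = 4.3143
Higher: delay to age 2 (4.3143).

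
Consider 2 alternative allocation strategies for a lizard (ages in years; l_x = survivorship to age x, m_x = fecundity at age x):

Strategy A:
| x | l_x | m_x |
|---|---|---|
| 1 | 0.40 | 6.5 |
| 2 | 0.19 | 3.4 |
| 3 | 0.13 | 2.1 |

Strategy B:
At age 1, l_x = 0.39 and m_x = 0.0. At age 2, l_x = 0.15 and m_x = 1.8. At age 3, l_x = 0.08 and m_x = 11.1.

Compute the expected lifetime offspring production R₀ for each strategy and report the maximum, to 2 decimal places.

Strategy A: R₀ = 0.40×6.5 + 0.19×3.4 + 0.13×2.1 = 3.5190
Strategy B: R₀ = 0.39×0.0 + 0.15×1.8 + 0.08×11.1 = 1.1580
Highest R₀: strategy A with 3.5190.

3.52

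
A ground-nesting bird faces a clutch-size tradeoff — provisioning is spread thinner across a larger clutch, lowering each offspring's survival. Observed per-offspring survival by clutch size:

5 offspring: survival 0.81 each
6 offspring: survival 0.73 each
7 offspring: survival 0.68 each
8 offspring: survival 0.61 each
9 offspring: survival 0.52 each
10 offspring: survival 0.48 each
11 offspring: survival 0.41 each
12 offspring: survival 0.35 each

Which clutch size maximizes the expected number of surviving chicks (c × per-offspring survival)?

Expected surviving chicks = c × s(c):
  c=5: 5 × 0.81 = 4.050
  c=6: 6 × 0.73 = 4.380
  c=7: 7 × 0.68 = 4.760
  c=8: 8 × 0.61 = 4.880
  c=9: 9 × 0.52 = 4.680
  c=10: 10 × 0.48 = 4.800
  c=11: 11 × 0.41 = 4.510
  c=12: 12 × 0.35 = 4.200
Maximum at c = 8 (4.880 surviving chicks).

8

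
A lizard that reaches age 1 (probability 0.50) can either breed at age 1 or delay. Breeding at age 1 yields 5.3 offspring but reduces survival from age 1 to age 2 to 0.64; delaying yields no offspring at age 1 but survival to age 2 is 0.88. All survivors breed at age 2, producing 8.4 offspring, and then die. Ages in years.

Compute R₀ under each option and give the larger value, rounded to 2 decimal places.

breed at age 1: R₀ = 0.50 × (5.3 + 0.64 × 8.4) = 0.50 × 10.6760 = 5.3380
delay to age 2: R₀ = 0.50 × (0.88 × 8.4) = 0.50 × 7.3920 = 3.6960
Higher: breed at age 1 (5.3380).

5.34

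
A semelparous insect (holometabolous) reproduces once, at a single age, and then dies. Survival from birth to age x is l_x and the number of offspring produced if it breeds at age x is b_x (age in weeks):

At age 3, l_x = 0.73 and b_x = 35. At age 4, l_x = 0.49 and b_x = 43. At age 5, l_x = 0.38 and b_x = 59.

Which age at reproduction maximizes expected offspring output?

3

Expected offspring if breeding at age x = l_x × b_x:
  age 3: 0.73 × 35 = 25.550
  age 4: 0.49 × 43 = 21.070
  age 5: 0.38 × 59 = 22.420
Maximum at age 3 (25.550).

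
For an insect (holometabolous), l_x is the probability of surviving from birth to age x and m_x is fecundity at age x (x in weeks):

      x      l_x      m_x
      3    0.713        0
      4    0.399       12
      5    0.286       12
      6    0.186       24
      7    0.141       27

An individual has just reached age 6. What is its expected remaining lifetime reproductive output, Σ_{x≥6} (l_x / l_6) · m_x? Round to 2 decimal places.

l_6 = 0.186. Conditional survival from age 6 to x is l_x / l_6.
  x=6: (0.186/0.186) × 24 = 24.0000
  x=7: (0.141/0.186) × 27 = 20.4677
Sum = 24.0000 + 20.4677 = 44.4677

44.47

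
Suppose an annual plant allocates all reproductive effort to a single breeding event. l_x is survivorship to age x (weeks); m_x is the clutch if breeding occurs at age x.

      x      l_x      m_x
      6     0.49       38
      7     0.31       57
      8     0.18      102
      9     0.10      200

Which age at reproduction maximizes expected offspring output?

9

Expected offspring if breeding at age x = l_x × m_x:
  age 6: 0.49 × 38 = 18.620
  age 7: 0.31 × 57 = 17.670
  age 8: 0.18 × 102 = 18.360
  age 9: 0.10 × 200 = 20.000
Maximum at age 9 (20.000).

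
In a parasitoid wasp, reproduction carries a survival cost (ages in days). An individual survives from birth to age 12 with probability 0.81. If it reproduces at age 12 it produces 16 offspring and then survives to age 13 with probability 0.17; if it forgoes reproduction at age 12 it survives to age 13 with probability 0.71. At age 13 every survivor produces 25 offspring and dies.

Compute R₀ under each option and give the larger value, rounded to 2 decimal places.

16.40

breed at age 12: R₀ = 0.81 × (16 + 0.17 × 25) = 0.81 × 20.2500 = 16.4025
delay to age 13: R₀ = 0.81 × (0.71 × 25) = 0.81 × 17.7500 = 14.3775
Higher: breed at age 12 (16.4025).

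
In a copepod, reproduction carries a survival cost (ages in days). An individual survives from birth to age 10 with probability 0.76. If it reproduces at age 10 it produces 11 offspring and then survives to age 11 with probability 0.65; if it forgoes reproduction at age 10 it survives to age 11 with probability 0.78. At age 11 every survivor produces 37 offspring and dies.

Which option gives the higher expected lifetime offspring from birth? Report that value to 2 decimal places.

26.64

breed at age 10: R₀ = 0.76 × (11 + 0.65 × 37) = 0.76 × 35.0500 = 26.6380
delay to age 11: R₀ = 0.76 × (0.78 × 37) = 0.76 × 28.8600 = 21.9336
Higher: breed at age 10 (26.6380).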